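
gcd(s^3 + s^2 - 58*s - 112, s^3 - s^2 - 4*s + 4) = s + 2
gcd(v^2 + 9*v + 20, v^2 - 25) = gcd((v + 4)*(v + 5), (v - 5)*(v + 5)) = v + 5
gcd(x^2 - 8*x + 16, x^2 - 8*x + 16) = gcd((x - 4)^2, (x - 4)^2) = x^2 - 8*x + 16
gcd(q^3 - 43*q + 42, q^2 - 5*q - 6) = q - 6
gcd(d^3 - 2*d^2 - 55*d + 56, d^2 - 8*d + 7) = d - 1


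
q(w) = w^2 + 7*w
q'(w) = 2*w + 7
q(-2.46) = -11.17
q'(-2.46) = 2.08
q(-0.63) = -4.01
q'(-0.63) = 5.74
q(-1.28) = -7.32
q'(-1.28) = 4.44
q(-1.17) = -6.82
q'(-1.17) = 4.66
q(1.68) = 14.58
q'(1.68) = 10.36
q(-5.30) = -9.01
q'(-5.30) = -3.60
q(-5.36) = -8.79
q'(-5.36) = -3.72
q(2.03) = 18.33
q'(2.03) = 11.06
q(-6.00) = -6.00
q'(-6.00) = -5.00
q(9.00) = 144.00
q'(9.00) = 25.00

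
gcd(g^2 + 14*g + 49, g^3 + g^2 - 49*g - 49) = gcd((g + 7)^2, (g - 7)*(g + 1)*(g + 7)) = g + 7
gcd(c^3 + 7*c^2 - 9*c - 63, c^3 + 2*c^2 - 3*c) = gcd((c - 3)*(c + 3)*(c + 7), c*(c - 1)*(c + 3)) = c + 3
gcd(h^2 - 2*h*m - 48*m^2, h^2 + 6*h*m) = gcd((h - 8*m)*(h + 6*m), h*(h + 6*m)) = h + 6*m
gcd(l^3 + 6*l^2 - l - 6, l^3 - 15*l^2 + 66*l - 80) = 1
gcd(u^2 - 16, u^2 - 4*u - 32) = u + 4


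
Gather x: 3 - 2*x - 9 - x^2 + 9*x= -x^2 + 7*x - 6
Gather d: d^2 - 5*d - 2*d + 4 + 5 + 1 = d^2 - 7*d + 10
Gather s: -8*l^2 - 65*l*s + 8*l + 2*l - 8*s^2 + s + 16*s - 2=-8*l^2 + 10*l - 8*s^2 + s*(17 - 65*l) - 2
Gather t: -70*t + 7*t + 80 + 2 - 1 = 81 - 63*t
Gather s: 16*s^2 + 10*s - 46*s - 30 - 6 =16*s^2 - 36*s - 36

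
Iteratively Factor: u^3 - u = (u)*(u^2 - 1) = u*(u - 1)*(u + 1)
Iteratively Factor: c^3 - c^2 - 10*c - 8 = (c - 4)*(c^2 + 3*c + 2) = (c - 4)*(c + 1)*(c + 2)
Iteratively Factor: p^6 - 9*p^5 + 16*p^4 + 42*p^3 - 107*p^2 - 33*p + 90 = (p + 1)*(p^5 - 10*p^4 + 26*p^3 + 16*p^2 - 123*p + 90) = (p - 1)*(p + 1)*(p^4 - 9*p^3 + 17*p^2 + 33*p - 90) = (p - 1)*(p + 1)*(p + 2)*(p^3 - 11*p^2 + 39*p - 45) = (p - 3)*(p - 1)*(p + 1)*(p + 2)*(p^2 - 8*p + 15) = (p - 5)*(p - 3)*(p - 1)*(p + 1)*(p + 2)*(p - 3)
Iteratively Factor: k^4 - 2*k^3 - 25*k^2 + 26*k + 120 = (k + 2)*(k^3 - 4*k^2 - 17*k + 60) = (k - 5)*(k + 2)*(k^2 + k - 12) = (k - 5)*(k - 3)*(k + 2)*(k + 4)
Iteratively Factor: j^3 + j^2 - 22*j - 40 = (j - 5)*(j^2 + 6*j + 8) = (j - 5)*(j + 4)*(j + 2)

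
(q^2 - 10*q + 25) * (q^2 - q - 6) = q^4 - 11*q^3 + 29*q^2 + 35*q - 150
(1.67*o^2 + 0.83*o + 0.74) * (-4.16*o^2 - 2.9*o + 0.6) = -6.9472*o^4 - 8.2958*o^3 - 4.4834*o^2 - 1.648*o + 0.444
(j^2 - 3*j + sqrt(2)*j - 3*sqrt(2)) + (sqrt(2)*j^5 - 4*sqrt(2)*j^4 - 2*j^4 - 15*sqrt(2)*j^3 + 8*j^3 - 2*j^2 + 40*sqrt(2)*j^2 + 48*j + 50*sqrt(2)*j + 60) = sqrt(2)*j^5 - 4*sqrt(2)*j^4 - 2*j^4 - 15*sqrt(2)*j^3 + 8*j^3 - j^2 + 40*sqrt(2)*j^2 + 45*j + 51*sqrt(2)*j - 3*sqrt(2) + 60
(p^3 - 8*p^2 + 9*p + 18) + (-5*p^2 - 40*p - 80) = p^3 - 13*p^2 - 31*p - 62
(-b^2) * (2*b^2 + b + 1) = -2*b^4 - b^3 - b^2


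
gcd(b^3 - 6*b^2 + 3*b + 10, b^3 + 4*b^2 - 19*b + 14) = b - 2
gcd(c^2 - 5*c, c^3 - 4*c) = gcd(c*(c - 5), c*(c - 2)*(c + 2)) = c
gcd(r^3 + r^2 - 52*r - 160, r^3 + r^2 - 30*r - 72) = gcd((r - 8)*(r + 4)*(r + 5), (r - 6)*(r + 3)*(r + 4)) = r + 4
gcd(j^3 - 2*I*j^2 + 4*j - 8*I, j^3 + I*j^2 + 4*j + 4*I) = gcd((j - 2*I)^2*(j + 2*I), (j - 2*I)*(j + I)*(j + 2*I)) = j^2 + 4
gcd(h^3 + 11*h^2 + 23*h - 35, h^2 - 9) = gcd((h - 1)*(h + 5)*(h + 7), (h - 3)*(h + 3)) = 1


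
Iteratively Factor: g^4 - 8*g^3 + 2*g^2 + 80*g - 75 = (g - 5)*(g^3 - 3*g^2 - 13*g + 15) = (g - 5)*(g - 1)*(g^2 - 2*g - 15) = (g - 5)*(g - 1)*(g + 3)*(g - 5)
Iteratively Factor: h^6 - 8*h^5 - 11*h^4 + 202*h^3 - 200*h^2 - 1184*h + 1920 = (h + 3)*(h^5 - 11*h^4 + 22*h^3 + 136*h^2 - 608*h + 640) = (h - 4)*(h + 3)*(h^4 - 7*h^3 - 6*h^2 + 112*h - 160) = (h - 4)*(h + 3)*(h + 4)*(h^3 - 11*h^2 + 38*h - 40) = (h - 5)*(h - 4)*(h + 3)*(h + 4)*(h^2 - 6*h + 8) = (h - 5)*(h - 4)^2*(h + 3)*(h + 4)*(h - 2)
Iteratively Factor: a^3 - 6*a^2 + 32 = (a - 4)*(a^2 - 2*a - 8) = (a - 4)*(a + 2)*(a - 4)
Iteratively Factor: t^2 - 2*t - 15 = (t + 3)*(t - 5)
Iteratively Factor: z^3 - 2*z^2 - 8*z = (z)*(z^2 - 2*z - 8) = z*(z + 2)*(z - 4)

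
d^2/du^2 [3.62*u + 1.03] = 0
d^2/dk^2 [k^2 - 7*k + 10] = 2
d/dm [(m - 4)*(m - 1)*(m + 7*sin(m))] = (m - 4)*(m - 1)*(7*cos(m) + 1) + (m - 4)*(m + 7*sin(m)) + (m - 1)*(m + 7*sin(m))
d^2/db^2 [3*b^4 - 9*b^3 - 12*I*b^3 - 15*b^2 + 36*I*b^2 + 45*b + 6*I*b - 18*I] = 36*b^2 + b*(-54 - 72*I) - 30 + 72*I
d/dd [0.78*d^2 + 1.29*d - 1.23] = 1.56*d + 1.29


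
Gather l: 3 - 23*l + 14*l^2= 14*l^2 - 23*l + 3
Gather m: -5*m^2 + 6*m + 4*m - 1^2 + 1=-5*m^2 + 10*m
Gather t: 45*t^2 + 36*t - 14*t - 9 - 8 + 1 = 45*t^2 + 22*t - 16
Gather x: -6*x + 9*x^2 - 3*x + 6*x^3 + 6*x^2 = 6*x^3 + 15*x^2 - 9*x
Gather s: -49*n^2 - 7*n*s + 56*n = -49*n^2 - 7*n*s + 56*n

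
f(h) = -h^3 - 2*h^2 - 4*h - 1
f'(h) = -3*h^2 - 4*h - 4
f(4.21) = -127.91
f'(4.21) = -74.01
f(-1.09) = 2.28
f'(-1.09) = -3.20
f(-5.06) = 97.59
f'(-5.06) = -60.57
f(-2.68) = 14.60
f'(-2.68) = -14.83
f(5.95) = -306.25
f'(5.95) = -134.01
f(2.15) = -28.78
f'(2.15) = -26.47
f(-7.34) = 316.06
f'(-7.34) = -136.27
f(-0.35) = 0.20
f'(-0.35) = -2.97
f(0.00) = -1.00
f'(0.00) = -4.00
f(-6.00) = 167.00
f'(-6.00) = -88.00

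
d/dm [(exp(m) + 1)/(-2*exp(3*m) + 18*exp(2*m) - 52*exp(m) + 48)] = (exp(3*m) - 3*exp(2*m) - 9*exp(m) + 25)*exp(m)/(exp(6*m) - 18*exp(5*m) + 133*exp(4*m) - 516*exp(3*m) + 1108*exp(2*m) - 1248*exp(m) + 576)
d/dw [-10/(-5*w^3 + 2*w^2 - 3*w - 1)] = 10*(-15*w^2 + 4*w - 3)/(5*w^3 - 2*w^2 + 3*w + 1)^2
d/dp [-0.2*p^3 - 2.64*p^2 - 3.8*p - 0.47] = -0.6*p^2 - 5.28*p - 3.8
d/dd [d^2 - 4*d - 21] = 2*d - 4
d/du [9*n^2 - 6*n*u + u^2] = -6*n + 2*u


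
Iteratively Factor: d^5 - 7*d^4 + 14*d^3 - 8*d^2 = (d - 4)*(d^4 - 3*d^3 + 2*d^2) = (d - 4)*(d - 1)*(d^3 - 2*d^2) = d*(d - 4)*(d - 1)*(d^2 - 2*d) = d^2*(d - 4)*(d - 1)*(d - 2)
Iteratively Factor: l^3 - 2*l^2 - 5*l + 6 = (l + 2)*(l^2 - 4*l + 3) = (l - 3)*(l + 2)*(l - 1)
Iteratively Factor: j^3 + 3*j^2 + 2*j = (j + 2)*(j^2 + j) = j*(j + 2)*(j + 1)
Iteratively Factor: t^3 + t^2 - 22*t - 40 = (t + 2)*(t^2 - t - 20) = (t + 2)*(t + 4)*(t - 5)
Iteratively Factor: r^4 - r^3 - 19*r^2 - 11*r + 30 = (r - 5)*(r^3 + 4*r^2 + r - 6) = (r - 5)*(r - 1)*(r^2 + 5*r + 6) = (r - 5)*(r - 1)*(r + 2)*(r + 3)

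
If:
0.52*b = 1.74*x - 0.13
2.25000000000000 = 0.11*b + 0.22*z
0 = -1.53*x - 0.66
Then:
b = -1.69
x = -0.43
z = 11.07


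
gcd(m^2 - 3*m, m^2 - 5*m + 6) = m - 3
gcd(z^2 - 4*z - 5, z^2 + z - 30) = z - 5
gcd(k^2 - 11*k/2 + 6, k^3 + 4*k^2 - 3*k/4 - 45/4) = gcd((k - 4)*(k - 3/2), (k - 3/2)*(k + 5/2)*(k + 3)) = k - 3/2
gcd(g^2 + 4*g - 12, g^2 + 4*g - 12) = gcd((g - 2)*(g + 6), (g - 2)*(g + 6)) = g^2 + 4*g - 12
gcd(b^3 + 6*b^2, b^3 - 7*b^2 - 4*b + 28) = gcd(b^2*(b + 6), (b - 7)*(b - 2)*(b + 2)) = 1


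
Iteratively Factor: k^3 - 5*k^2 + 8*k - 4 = (k - 1)*(k^2 - 4*k + 4) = (k - 2)*(k - 1)*(k - 2)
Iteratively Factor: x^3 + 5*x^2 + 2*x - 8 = (x + 2)*(x^2 + 3*x - 4) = (x + 2)*(x + 4)*(x - 1)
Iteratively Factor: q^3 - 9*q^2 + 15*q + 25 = (q + 1)*(q^2 - 10*q + 25) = (q - 5)*(q + 1)*(q - 5)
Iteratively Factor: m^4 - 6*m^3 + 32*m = (m - 4)*(m^3 - 2*m^2 - 8*m) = (m - 4)^2*(m^2 + 2*m) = m*(m - 4)^2*(m + 2)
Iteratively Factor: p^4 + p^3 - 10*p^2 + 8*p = (p + 4)*(p^3 - 3*p^2 + 2*p) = (p - 2)*(p + 4)*(p^2 - p) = (p - 2)*(p - 1)*(p + 4)*(p)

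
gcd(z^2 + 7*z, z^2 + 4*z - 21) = z + 7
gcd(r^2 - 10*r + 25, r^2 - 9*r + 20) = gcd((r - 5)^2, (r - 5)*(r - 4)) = r - 5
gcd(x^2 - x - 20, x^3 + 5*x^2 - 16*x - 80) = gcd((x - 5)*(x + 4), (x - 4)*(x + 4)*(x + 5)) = x + 4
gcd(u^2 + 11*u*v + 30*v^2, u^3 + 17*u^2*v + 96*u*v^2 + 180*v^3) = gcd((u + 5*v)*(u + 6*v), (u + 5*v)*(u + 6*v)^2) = u^2 + 11*u*v + 30*v^2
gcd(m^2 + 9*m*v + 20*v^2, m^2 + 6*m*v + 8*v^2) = m + 4*v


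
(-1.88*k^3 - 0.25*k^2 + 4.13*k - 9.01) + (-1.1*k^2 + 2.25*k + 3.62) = -1.88*k^3 - 1.35*k^2 + 6.38*k - 5.39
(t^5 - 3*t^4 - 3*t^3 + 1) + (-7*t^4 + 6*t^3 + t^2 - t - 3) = t^5 - 10*t^4 + 3*t^3 + t^2 - t - 2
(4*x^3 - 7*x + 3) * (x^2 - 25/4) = 4*x^5 - 32*x^3 + 3*x^2 + 175*x/4 - 75/4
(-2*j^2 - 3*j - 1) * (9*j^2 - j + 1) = -18*j^4 - 25*j^3 - 8*j^2 - 2*j - 1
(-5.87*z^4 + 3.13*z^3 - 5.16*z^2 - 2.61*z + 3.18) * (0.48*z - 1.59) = -2.8176*z^5 + 10.8357*z^4 - 7.4535*z^3 + 6.9516*z^2 + 5.6763*z - 5.0562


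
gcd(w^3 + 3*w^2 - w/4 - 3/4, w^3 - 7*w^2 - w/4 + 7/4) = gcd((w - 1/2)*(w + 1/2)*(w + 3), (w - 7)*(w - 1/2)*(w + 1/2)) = w^2 - 1/4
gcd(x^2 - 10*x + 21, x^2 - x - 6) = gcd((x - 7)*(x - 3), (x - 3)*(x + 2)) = x - 3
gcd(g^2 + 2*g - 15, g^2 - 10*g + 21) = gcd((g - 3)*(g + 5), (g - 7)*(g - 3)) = g - 3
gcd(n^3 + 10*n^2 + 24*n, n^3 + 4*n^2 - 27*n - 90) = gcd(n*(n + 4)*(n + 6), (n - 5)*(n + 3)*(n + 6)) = n + 6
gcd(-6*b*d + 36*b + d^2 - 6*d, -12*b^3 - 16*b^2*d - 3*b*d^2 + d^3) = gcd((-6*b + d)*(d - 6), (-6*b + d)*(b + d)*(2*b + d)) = 6*b - d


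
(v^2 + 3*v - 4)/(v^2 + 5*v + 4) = (v - 1)/(v + 1)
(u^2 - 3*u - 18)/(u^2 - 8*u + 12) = (u + 3)/(u - 2)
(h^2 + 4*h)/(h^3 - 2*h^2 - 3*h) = (h + 4)/(h^2 - 2*h - 3)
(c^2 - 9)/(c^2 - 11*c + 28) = (c^2 - 9)/(c^2 - 11*c + 28)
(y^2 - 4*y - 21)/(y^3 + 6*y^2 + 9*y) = (y - 7)/(y*(y + 3))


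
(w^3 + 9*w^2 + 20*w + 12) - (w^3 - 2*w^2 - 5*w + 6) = 11*w^2 + 25*w + 6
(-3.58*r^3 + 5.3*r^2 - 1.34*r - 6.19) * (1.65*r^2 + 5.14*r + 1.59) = -5.907*r^5 - 9.6562*r^4 + 19.3388*r^3 - 8.6741*r^2 - 33.9472*r - 9.8421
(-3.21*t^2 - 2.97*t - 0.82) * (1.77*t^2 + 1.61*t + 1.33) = -5.6817*t^4 - 10.425*t^3 - 10.5024*t^2 - 5.2703*t - 1.0906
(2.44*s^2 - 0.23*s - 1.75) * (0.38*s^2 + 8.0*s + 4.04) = 0.9272*s^4 + 19.4326*s^3 + 7.3526*s^2 - 14.9292*s - 7.07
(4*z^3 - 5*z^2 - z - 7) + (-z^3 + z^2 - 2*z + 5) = 3*z^3 - 4*z^2 - 3*z - 2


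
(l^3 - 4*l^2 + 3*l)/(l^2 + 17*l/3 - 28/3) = 3*l*(l^2 - 4*l + 3)/(3*l^2 + 17*l - 28)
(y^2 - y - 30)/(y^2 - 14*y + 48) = (y + 5)/(y - 8)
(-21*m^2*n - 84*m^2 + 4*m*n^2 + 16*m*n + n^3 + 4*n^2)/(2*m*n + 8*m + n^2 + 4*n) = (-21*m^2 + 4*m*n + n^2)/(2*m + n)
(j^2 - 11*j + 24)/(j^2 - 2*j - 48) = (j - 3)/(j + 6)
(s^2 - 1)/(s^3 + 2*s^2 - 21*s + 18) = (s + 1)/(s^2 + 3*s - 18)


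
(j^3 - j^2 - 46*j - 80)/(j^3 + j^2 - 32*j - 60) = (j - 8)/(j - 6)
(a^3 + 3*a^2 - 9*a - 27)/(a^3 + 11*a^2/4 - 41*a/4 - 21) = 4*(a^2 + 6*a + 9)/(4*a^2 + 23*a + 28)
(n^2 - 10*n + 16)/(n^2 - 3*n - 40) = (n - 2)/(n + 5)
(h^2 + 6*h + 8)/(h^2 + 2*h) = (h + 4)/h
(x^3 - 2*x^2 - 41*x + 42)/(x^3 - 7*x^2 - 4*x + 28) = (x^2 + 5*x - 6)/(x^2 - 4)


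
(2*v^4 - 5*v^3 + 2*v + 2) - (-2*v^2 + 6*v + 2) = 2*v^4 - 5*v^3 + 2*v^2 - 4*v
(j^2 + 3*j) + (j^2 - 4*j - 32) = 2*j^2 - j - 32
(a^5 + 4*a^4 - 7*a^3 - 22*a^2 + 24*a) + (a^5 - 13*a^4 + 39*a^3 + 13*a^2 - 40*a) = 2*a^5 - 9*a^4 + 32*a^3 - 9*a^2 - 16*a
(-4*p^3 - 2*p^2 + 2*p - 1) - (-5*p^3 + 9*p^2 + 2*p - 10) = p^3 - 11*p^2 + 9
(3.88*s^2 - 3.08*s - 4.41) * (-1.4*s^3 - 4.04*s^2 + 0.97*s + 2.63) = -5.432*s^5 - 11.3632*s^4 + 22.3808*s^3 + 25.0332*s^2 - 12.3781*s - 11.5983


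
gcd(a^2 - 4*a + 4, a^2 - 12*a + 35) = 1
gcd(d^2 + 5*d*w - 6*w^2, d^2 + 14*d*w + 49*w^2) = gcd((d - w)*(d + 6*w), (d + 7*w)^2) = 1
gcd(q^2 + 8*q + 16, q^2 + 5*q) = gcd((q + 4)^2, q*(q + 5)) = 1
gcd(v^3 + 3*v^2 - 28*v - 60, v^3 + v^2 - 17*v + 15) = 1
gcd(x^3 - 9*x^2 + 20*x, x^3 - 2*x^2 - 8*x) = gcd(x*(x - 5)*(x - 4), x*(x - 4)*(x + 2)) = x^2 - 4*x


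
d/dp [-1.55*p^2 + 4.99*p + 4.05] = 4.99 - 3.1*p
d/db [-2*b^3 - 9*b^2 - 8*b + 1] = -6*b^2 - 18*b - 8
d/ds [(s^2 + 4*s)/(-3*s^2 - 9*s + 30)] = (s^2 + 20*s + 40)/(3*(s^4 + 6*s^3 - 11*s^2 - 60*s + 100))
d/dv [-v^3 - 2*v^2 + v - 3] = -3*v^2 - 4*v + 1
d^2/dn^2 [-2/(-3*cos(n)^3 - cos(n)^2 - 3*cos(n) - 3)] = 2*((21*cos(n) + 8*cos(2*n) + 27*cos(3*n))*(3*cos(n)^3 + cos(n)^2 + 3*cos(n) + 3)/4 + 2*(9*cos(n)^2 + 2*cos(n) + 3)^2*sin(n)^2)/(3*cos(n)^3 + cos(n)^2 + 3*cos(n) + 3)^3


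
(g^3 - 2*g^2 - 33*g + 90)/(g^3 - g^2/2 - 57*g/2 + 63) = 2*(g - 5)/(2*g - 7)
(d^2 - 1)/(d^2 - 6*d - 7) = (d - 1)/(d - 7)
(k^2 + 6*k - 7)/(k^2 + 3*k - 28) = (k - 1)/(k - 4)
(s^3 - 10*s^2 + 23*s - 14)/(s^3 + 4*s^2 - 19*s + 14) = (s - 7)/(s + 7)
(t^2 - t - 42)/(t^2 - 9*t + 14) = (t + 6)/(t - 2)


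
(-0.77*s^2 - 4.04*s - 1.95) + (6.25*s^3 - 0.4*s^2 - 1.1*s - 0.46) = 6.25*s^3 - 1.17*s^2 - 5.14*s - 2.41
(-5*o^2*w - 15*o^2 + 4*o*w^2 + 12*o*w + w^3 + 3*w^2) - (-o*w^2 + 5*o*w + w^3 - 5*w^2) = -5*o^2*w - 15*o^2 + 5*o*w^2 + 7*o*w + 8*w^2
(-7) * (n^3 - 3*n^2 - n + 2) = -7*n^3 + 21*n^2 + 7*n - 14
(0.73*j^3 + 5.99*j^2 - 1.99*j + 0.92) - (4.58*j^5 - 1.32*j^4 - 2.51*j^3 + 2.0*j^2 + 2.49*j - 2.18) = -4.58*j^5 + 1.32*j^4 + 3.24*j^3 + 3.99*j^2 - 4.48*j + 3.1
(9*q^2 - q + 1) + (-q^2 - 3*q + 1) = 8*q^2 - 4*q + 2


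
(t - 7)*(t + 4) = t^2 - 3*t - 28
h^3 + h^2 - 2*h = h*(h - 1)*(h + 2)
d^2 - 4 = (d - 2)*(d + 2)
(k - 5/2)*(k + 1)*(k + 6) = k^3 + 9*k^2/2 - 23*k/2 - 15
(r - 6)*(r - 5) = r^2 - 11*r + 30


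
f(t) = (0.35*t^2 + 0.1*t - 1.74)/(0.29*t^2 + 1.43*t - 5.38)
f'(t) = (-0.58*t - 1.43)*(0.35*t^2 + 0.1*t - 1.74)/(0.29*t^2 + 1.43*t - 5.38)^2 + (0.7*t + 0.1)/(0.29*t^2 + 1.43*t - 5.38)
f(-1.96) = 0.08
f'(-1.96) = 0.18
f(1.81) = 0.22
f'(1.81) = -0.44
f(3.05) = 1.08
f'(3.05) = -0.73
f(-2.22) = 0.03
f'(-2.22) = 0.20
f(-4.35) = -0.73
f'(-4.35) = 0.61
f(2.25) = -0.37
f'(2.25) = -3.87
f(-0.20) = 0.31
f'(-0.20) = 0.08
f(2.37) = -1.28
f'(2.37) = -14.77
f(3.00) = 1.12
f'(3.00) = -0.90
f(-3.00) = -0.16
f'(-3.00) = 0.29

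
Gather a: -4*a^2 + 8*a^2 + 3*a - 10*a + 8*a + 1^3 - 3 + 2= 4*a^2 + a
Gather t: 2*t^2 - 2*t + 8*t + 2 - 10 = 2*t^2 + 6*t - 8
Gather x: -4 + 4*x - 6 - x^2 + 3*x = -x^2 + 7*x - 10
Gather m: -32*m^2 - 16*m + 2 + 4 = -32*m^2 - 16*m + 6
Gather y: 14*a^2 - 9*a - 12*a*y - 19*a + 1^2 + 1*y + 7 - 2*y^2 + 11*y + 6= 14*a^2 - 28*a - 2*y^2 + y*(12 - 12*a) + 14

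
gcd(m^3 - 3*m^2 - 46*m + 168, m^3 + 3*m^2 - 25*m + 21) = m + 7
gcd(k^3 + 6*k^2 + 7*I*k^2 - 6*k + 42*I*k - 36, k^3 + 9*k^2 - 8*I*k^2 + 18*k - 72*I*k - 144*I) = k + 6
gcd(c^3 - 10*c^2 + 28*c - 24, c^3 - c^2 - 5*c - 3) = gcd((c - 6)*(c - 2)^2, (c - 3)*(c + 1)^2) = 1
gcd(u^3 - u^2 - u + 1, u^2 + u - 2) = u - 1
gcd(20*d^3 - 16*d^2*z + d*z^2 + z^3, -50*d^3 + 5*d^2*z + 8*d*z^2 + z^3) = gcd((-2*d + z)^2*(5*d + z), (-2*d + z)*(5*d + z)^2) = -10*d^2 + 3*d*z + z^2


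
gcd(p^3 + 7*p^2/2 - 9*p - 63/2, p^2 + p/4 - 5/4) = 1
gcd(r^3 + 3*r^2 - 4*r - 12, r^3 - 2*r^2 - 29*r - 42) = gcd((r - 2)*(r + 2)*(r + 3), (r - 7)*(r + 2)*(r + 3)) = r^2 + 5*r + 6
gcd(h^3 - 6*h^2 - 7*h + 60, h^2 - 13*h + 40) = h - 5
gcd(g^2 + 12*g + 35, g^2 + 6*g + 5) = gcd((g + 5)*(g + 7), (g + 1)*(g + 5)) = g + 5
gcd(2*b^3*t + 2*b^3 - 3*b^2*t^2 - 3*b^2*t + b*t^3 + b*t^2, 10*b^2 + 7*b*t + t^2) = 1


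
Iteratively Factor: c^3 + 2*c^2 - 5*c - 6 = (c - 2)*(c^2 + 4*c + 3) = (c - 2)*(c + 1)*(c + 3)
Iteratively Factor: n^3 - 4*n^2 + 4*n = (n - 2)*(n^2 - 2*n) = n*(n - 2)*(n - 2)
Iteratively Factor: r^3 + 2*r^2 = (r + 2)*(r^2) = r*(r + 2)*(r)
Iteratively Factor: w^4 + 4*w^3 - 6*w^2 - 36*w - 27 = (w + 3)*(w^3 + w^2 - 9*w - 9) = (w + 3)^2*(w^2 - 2*w - 3) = (w + 1)*(w + 3)^2*(w - 3)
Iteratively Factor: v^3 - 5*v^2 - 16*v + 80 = (v - 4)*(v^2 - v - 20) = (v - 5)*(v - 4)*(v + 4)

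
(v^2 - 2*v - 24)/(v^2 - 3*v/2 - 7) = 2*(-v^2 + 2*v + 24)/(-2*v^2 + 3*v + 14)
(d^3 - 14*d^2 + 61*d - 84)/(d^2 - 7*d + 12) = d - 7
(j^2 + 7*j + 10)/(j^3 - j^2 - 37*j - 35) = (j + 2)/(j^2 - 6*j - 7)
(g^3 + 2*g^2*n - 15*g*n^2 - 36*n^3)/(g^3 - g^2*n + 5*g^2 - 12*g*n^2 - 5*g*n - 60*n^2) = (g + 3*n)/(g + 5)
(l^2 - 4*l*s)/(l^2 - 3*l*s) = (l - 4*s)/(l - 3*s)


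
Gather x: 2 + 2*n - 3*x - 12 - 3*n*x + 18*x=2*n + x*(15 - 3*n) - 10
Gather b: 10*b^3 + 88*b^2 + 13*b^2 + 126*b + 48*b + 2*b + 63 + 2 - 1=10*b^3 + 101*b^2 + 176*b + 64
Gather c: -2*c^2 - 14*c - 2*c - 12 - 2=-2*c^2 - 16*c - 14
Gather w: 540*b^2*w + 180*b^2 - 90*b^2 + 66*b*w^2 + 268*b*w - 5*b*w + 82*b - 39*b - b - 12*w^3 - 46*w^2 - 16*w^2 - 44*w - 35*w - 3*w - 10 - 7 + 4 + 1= 90*b^2 + 42*b - 12*w^3 + w^2*(66*b - 62) + w*(540*b^2 + 263*b - 82) - 12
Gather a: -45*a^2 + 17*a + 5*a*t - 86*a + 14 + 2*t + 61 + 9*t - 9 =-45*a^2 + a*(5*t - 69) + 11*t + 66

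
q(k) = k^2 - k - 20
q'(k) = 2*k - 1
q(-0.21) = -19.75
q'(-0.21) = -1.42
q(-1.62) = -15.76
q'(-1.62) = -4.24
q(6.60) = 16.96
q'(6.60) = 12.20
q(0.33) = -20.22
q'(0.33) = -0.34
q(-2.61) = -10.58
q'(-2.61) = -6.22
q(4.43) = -4.81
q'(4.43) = 7.86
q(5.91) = 9.02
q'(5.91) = 10.82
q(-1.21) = -17.33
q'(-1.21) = -3.42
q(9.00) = 52.00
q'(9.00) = 17.00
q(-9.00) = 70.00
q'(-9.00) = -19.00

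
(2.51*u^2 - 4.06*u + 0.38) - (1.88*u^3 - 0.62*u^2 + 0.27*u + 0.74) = -1.88*u^3 + 3.13*u^2 - 4.33*u - 0.36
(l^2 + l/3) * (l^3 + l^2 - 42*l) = l^5 + 4*l^4/3 - 125*l^3/3 - 14*l^2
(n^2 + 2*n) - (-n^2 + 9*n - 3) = 2*n^2 - 7*n + 3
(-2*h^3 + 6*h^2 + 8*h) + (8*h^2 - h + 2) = -2*h^3 + 14*h^2 + 7*h + 2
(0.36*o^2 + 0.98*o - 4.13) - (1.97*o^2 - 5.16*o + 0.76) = -1.61*o^2 + 6.14*o - 4.89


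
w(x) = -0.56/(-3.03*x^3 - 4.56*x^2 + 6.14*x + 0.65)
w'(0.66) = -0.63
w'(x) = -0.56*(9.09*x^2 + 9.12*x - 6.14)/(-3.03*x^3 - 4.56*x^2 + 6.14*x + 0.65)^2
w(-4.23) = -0.00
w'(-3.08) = -0.04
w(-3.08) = -0.02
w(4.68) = 0.00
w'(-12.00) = -0.00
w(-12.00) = -0.00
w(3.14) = 0.00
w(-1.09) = 0.07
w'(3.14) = -0.00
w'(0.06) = 3.11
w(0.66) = -0.30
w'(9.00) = -0.00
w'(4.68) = -0.00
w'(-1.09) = 0.05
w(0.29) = -0.28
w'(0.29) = 0.39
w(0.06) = -0.56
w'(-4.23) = -0.00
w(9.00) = 0.00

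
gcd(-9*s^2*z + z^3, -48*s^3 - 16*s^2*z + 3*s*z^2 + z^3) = 3*s + z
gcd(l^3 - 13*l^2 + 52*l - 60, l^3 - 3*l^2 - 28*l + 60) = l^2 - 8*l + 12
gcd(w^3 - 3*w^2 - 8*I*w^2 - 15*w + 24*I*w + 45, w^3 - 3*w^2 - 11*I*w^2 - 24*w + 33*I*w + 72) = w^2 + w*(-3 - 3*I) + 9*I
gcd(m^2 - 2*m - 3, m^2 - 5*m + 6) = m - 3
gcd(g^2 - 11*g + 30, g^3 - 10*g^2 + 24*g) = g - 6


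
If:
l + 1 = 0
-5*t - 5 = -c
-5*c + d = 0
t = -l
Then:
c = 10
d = 50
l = -1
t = 1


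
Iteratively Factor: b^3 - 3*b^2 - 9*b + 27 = (b + 3)*(b^2 - 6*b + 9) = (b - 3)*(b + 3)*(b - 3)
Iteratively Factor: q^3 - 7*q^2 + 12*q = (q)*(q^2 - 7*q + 12) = q*(q - 4)*(q - 3)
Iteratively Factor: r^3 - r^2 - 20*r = (r + 4)*(r^2 - 5*r) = r*(r + 4)*(r - 5)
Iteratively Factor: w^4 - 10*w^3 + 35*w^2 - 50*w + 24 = (w - 2)*(w^3 - 8*w^2 + 19*w - 12) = (w - 2)*(w - 1)*(w^2 - 7*w + 12) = (w - 4)*(w - 2)*(w - 1)*(w - 3)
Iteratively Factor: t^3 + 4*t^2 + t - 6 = (t + 3)*(t^2 + t - 2) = (t - 1)*(t + 3)*(t + 2)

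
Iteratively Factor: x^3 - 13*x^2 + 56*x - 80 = (x - 5)*(x^2 - 8*x + 16) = (x - 5)*(x - 4)*(x - 4)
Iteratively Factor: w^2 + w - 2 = (w + 2)*(w - 1)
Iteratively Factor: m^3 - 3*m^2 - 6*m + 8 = (m - 1)*(m^2 - 2*m - 8) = (m - 1)*(m + 2)*(m - 4)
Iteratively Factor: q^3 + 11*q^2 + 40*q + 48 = (q + 4)*(q^2 + 7*q + 12) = (q + 3)*(q + 4)*(q + 4)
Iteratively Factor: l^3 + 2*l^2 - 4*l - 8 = (l + 2)*(l^2 - 4) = (l - 2)*(l + 2)*(l + 2)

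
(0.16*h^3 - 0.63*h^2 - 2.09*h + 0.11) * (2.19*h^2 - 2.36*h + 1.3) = 0.3504*h^5 - 1.7573*h^4 - 2.8823*h^3 + 4.3543*h^2 - 2.9766*h + 0.143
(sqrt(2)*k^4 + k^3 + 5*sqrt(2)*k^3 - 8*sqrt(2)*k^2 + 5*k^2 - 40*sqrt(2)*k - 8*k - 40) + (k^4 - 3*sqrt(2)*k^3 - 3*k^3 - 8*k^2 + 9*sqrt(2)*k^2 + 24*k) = k^4 + sqrt(2)*k^4 - 2*k^3 + 2*sqrt(2)*k^3 - 3*k^2 + sqrt(2)*k^2 - 40*sqrt(2)*k + 16*k - 40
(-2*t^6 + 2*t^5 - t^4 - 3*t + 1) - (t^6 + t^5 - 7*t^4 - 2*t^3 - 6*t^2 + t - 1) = -3*t^6 + t^5 + 6*t^4 + 2*t^3 + 6*t^2 - 4*t + 2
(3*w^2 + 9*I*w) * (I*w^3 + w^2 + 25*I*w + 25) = 3*I*w^5 - 6*w^4 + 84*I*w^3 - 150*w^2 + 225*I*w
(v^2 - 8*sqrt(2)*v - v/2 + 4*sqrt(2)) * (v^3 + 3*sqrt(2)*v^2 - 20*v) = v^5 - 5*sqrt(2)*v^4 - v^4/2 - 68*v^3 + 5*sqrt(2)*v^3/2 + 34*v^2 + 160*sqrt(2)*v^2 - 80*sqrt(2)*v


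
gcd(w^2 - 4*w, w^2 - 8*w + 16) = w - 4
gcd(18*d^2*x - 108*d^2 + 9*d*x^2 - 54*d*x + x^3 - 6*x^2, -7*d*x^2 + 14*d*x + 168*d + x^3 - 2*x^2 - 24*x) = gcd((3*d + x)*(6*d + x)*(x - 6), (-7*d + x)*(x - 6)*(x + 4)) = x - 6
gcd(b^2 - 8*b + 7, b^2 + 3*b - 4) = b - 1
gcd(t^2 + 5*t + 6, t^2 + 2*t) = t + 2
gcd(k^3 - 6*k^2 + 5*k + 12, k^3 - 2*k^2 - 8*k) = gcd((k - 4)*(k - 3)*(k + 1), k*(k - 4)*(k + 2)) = k - 4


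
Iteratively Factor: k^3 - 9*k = (k - 3)*(k^2 + 3*k) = (k - 3)*(k + 3)*(k)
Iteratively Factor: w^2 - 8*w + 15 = (w - 3)*(w - 5)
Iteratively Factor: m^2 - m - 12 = (m - 4)*(m + 3)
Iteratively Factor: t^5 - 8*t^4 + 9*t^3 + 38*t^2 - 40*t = (t - 5)*(t^4 - 3*t^3 - 6*t^2 + 8*t) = t*(t - 5)*(t^3 - 3*t^2 - 6*t + 8) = t*(t - 5)*(t - 4)*(t^2 + t - 2) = t*(t - 5)*(t - 4)*(t - 1)*(t + 2)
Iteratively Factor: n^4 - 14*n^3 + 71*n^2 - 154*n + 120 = (n - 3)*(n^3 - 11*n^2 + 38*n - 40) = (n - 4)*(n - 3)*(n^2 - 7*n + 10) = (n - 5)*(n - 4)*(n - 3)*(n - 2)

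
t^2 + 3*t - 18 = (t - 3)*(t + 6)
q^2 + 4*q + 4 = (q + 2)^2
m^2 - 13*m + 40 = (m - 8)*(m - 5)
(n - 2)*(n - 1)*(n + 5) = n^3 + 2*n^2 - 13*n + 10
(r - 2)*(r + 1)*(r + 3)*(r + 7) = r^4 + 9*r^3 + 9*r^2 - 41*r - 42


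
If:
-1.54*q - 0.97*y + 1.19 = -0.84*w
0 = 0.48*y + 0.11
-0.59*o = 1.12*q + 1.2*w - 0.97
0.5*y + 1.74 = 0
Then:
No Solution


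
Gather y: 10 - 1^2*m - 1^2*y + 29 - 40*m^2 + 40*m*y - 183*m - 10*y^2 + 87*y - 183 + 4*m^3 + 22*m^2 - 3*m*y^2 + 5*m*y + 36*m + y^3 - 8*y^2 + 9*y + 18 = 4*m^3 - 18*m^2 - 148*m + y^3 + y^2*(-3*m - 18) + y*(45*m + 95) - 126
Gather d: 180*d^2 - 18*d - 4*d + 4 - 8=180*d^2 - 22*d - 4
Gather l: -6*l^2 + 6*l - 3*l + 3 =-6*l^2 + 3*l + 3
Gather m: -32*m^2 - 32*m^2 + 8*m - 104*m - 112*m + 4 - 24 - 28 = -64*m^2 - 208*m - 48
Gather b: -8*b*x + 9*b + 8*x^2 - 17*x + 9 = b*(9 - 8*x) + 8*x^2 - 17*x + 9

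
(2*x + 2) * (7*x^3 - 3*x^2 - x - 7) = 14*x^4 + 8*x^3 - 8*x^2 - 16*x - 14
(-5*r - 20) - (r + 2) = -6*r - 22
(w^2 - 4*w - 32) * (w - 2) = w^3 - 6*w^2 - 24*w + 64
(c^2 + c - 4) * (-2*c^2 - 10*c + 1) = -2*c^4 - 12*c^3 - c^2 + 41*c - 4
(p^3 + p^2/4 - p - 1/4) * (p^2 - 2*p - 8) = p^5 - 7*p^4/4 - 19*p^3/2 - p^2/4 + 17*p/2 + 2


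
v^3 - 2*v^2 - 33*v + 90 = (v - 5)*(v - 3)*(v + 6)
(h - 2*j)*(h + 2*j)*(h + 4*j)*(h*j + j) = h^4*j + 4*h^3*j^2 + h^3*j - 4*h^2*j^3 + 4*h^2*j^2 - 16*h*j^4 - 4*h*j^3 - 16*j^4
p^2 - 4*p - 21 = (p - 7)*(p + 3)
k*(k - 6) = k^2 - 6*k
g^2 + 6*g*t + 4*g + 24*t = (g + 4)*(g + 6*t)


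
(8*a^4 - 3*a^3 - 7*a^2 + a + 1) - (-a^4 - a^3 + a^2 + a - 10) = 9*a^4 - 2*a^3 - 8*a^2 + 11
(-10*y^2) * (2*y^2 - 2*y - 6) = -20*y^4 + 20*y^3 + 60*y^2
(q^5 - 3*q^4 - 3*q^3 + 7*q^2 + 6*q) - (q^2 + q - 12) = q^5 - 3*q^4 - 3*q^3 + 6*q^2 + 5*q + 12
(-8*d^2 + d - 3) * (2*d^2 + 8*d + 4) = -16*d^4 - 62*d^3 - 30*d^2 - 20*d - 12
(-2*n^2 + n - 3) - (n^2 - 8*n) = -3*n^2 + 9*n - 3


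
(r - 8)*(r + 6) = r^2 - 2*r - 48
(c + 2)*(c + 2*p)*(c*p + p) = c^3*p + 2*c^2*p^2 + 3*c^2*p + 6*c*p^2 + 2*c*p + 4*p^2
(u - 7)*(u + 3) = u^2 - 4*u - 21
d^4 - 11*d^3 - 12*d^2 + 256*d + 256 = (d - 8)^2*(d + 1)*(d + 4)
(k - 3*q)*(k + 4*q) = k^2 + k*q - 12*q^2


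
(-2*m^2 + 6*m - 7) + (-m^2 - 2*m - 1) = -3*m^2 + 4*m - 8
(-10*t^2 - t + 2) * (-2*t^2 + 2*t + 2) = 20*t^4 - 18*t^3 - 26*t^2 + 2*t + 4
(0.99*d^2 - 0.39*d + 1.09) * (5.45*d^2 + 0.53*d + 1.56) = 5.3955*d^4 - 1.6008*d^3 + 7.2782*d^2 - 0.0306999999999999*d + 1.7004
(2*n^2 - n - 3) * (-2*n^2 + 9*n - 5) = -4*n^4 + 20*n^3 - 13*n^2 - 22*n + 15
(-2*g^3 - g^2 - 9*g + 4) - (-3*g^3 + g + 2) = g^3 - g^2 - 10*g + 2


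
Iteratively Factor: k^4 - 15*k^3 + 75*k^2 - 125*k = (k - 5)*(k^3 - 10*k^2 + 25*k) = (k - 5)^2*(k^2 - 5*k) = (k - 5)^3*(k)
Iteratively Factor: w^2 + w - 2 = (w - 1)*(w + 2)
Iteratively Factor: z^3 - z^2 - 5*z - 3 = (z + 1)*(z^2 - 2*z - 3) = (z - 3)*(z + 1)*(z + 1)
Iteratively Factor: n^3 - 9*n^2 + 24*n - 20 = (n - 2)*(n^2 - 7*n + 10) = (n - 5)*(n - 2)*(n - 2)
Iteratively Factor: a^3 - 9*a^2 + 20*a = (a)*(a^2 - 9*a + 20) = a*(a - 5)*(a - 4)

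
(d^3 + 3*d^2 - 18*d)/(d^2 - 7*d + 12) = d*(d + 6)/(d - 4)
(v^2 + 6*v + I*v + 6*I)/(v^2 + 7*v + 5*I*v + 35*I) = (v^2 + v*(6 + I) + 6*I)/(v^2 + v*(7 + 5*I) + 35*I)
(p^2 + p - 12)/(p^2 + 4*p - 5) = (p^2 + p - 12)/(p^2 + 4*p - 5)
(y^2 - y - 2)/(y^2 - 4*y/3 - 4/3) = 3*(y + 1)/(3*y + 2)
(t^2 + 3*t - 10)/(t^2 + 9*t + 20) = (t - 2)/(t + 4)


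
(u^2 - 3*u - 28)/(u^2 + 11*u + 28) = (u - 7)/(u + 7)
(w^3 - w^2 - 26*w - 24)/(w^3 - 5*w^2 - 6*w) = (w + 4)/w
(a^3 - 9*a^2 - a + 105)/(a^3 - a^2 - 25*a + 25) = (a^2 - 4*a - 21)/(a^2 + 4*a - 5)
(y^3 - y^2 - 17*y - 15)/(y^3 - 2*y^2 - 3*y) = (y^2 - 2*y - 15)/(y*(y - 3))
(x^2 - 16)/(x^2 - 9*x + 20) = (x + 4)/(x - 5)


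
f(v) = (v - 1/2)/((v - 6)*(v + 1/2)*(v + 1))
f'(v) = -(v - 1/2)/((v - 6)*(v + 1/2)*(v + 1)^2) - (v - 1/2)/((v - 6)*(v + 1/2)^2*(v + 1)) + 1/((v - 6)*(v + 1/2)*(v + 1)) - (v - 1/2)/((v - 6)^2*(v + 1/2)*(v + 1))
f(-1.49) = 0.55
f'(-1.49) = 1.47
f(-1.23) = 1.43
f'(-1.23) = 7.52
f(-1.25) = 1.29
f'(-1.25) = 6.31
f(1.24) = -0.04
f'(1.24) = -0.02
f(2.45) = -0.05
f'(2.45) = -0.01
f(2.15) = -0.05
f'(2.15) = -0.01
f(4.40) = -0.09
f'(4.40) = -0.05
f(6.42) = 0.27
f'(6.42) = -0.68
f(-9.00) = 0.01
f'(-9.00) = 0.00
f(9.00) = 0.03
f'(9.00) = -0.01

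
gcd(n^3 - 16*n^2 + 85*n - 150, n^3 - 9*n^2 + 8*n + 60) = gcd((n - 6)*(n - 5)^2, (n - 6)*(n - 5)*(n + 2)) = n^2 - 11*n + 30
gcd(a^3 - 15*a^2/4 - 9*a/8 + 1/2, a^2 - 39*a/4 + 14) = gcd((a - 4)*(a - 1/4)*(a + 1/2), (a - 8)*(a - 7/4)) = 1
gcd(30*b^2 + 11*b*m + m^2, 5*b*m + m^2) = 5*b + m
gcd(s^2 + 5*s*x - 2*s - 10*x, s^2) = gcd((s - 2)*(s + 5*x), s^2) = 1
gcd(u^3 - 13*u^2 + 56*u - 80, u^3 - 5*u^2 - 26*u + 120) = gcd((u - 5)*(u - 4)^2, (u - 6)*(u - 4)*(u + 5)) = u - 4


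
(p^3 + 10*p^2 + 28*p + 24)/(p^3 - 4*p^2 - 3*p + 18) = (p^2 + 8*p + 12)/(p^2 - 6*p + 9)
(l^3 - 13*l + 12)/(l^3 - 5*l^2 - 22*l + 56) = (l^2 - 4*l + 3)/(l^2 - 9*l + 14)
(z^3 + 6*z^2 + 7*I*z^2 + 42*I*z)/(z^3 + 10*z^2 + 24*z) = (z + 7*I)/(z + 4)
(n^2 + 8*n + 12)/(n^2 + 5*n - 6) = (n + 2)/(n - 1)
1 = 1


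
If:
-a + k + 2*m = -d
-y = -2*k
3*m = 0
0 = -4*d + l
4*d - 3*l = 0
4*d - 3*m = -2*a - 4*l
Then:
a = 0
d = 0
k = 0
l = 0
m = 0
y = 0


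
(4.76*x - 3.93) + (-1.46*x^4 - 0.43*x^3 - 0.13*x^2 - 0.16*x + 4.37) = -1.46*x^4 - 0.43*x^3 - 0.13*x^2 + 4.6*x + 0.44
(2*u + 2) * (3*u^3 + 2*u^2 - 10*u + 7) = 6*u^4 + 10*u^3 - 16*u^2 - 6*u + 14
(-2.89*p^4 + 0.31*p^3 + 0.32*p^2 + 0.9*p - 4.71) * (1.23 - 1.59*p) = 4.5951*p^5 - 4.0476*p^4 - 0.1275*p^3 - 1.0374*p^2 + 8.5959*p - 5.7933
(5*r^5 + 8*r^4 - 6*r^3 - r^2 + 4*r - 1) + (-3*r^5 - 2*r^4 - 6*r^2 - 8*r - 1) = 2*r^5 + 6*r^4 - 6*r^3 - 7*r^2 - 4*r - 2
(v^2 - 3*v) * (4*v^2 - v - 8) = 4*v^4 - 13*v^3 - 5*v^2 + 24*v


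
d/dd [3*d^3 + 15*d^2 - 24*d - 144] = 9*d^2 + 30*d - 24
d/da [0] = 0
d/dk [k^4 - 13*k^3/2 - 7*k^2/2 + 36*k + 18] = 4*k^3 - 39*k^2/2 - 7*k + 36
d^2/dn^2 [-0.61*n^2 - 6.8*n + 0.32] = -1.22000000000000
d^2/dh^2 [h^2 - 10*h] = 2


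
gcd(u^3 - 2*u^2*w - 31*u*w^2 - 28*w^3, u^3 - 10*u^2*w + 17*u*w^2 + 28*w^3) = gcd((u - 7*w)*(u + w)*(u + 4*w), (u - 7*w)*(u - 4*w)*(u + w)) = u^2 - 6*u*w - 7*w^2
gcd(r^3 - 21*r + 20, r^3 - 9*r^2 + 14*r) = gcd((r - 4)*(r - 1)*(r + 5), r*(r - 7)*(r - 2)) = 1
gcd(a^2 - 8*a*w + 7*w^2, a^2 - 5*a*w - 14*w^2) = -a + 7*w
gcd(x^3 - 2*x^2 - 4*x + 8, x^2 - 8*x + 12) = x - 2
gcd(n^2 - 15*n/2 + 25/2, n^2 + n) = 1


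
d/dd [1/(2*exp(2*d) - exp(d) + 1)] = (1 - 4*exp(d))*exp(d)/(2*exp(2*d) - exp(d) + 1)^2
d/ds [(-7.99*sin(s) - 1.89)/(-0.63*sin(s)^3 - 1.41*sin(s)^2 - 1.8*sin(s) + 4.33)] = (-12.88035*sin(s) + 2.51685*sin(3*s) + 7.419*cos(2*s) - 45.4177)*cos(s)/(0.63*sin(s)^3 + 1.41*sin(s)^2 + 1.8*sin(s) - 4.33)^2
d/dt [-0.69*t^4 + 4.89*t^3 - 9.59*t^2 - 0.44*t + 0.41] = -2.76*t^3 + 14.67*t^2 - 19.18*t - 0.44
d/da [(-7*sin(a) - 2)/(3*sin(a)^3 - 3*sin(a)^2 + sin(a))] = (42*sin(a)^3 - 3*sin(a)^2 - 12*sin(a) + 2)*cos(a)/((3*sin(a)^2 - 3*sin(a) + 1)^2*sin(a)^2)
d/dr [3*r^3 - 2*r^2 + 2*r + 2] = 9*r^2 - 4*r + 2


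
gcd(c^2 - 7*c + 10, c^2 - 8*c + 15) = c - 5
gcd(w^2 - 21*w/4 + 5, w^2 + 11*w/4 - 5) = w - 5/4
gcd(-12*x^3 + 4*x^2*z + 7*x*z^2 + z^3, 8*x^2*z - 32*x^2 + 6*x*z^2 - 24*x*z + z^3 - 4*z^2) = 2*x + z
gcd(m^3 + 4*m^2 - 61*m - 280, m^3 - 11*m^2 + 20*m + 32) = m - 8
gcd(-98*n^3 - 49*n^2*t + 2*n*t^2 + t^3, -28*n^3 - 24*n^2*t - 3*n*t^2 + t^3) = -14*n^2 - 5*n*t + t^2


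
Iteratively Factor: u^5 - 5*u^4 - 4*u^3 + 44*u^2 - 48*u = (u)*(u^4 - 5*u^3 - 4*u^2 + 44*u - 48) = u*(u - 2)*(u^3 - 3*u^2 - 10*u + 24) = u*(u - 2)^2*(u^2 - u - 12) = u*(u - 4)*(u - 2)^2*(u + 3)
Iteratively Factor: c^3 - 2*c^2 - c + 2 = (c - 1)*(c^2 - c - 2) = (c - 1)*(c + 1)*(c - 2)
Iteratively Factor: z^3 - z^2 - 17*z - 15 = (z - 5)*(z^2 + 4*z + 3) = (z - 5)*(z + 3)*(z + 1)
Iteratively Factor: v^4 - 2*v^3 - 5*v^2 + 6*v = (v - 1)*(v^3 - v^2 - 6*v) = (v - 1)*(v + 2)*(v^2 - 3*v) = v*(v - 1)*(v + 2)*(v - 3)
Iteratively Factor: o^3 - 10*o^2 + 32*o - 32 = (o - 4)*(o^2 - 6*o + 8) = (o - 4)^2*(o - 2)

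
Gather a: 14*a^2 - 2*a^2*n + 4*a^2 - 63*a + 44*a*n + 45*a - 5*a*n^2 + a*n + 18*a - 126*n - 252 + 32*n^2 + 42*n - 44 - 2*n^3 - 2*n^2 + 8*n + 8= a^2*(18 - 2*n) + a*(-5*n^2 + 45*n) - 2*n^3 + 30*n^2 - 76*n - 288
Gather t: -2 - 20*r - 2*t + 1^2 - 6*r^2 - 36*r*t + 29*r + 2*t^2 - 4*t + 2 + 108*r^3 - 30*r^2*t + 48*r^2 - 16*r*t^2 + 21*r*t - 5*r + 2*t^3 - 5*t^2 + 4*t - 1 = 108*r^3 + 42*r^2 + 4*r + 2*t^3 + t^2*(-16*r - 3) + t*(-30*r^2 - 15*r - 2)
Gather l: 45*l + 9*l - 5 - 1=54*l - 6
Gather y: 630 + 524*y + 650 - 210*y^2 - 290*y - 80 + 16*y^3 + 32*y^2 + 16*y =16*y^3 - 178*y^2 + 250*y + 1200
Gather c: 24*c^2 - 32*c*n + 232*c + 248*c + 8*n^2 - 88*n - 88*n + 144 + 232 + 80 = 24*c^2 + c*(480 - 32*n) + 8*n^2 - 176*n + 456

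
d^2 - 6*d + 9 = (d - 3)^2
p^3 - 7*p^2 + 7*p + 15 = (p - 5)*(p - 3)*(p + 1)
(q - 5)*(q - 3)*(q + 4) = q^3 - 4*q^2 - 17*q + 60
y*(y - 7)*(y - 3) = y^3 - 10*y^2 + 21*y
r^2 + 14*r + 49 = (r + 7)^2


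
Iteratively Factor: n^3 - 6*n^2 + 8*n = (n - 4)*(n^2 - 2*n) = n*(n - 4)*(n - 2)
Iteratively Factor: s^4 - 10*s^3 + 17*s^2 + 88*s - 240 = (s + 3)*(s^3 - 13*s^2 + 56*s - 80) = (s - 4)*(s + 3)*(s^2 - 9*s + 20) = (s - 4)^2*(s + 3)*(s - 5)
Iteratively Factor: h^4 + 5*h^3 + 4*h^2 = (h + 4)*(h^3 + h^2) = (h + 1)*(h + 4)*(h^2) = h*(h + 1)*(h + 4)*(h)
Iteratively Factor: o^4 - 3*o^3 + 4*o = (o - 2)*(o^3 - o^2 - 2*o) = o*(o - 2)*(o^2 - o - 2) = o*(o - 2)*(o + 1)*(o - 2)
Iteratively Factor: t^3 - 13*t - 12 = (t - 4)*(t^2 + 4*t + 3) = (t - 4)*(t + 3)*(t + 1)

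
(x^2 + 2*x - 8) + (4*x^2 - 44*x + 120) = 5*x^2 - 42*x + 112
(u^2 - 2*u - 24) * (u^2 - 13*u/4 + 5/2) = u^4 - 21*u^3/4 - 15*u^2 + 73*u - 60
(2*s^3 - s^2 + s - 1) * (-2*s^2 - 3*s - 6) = -4*s^5 - 4*s^4 - 11*s^3 + 5*s^2 - 3*s + 6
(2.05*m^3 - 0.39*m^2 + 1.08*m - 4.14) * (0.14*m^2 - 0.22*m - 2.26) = 0.287*m^5 - 0.5056*m^4 - 4.396*m^3 + 0.0642*m^2 - 1.53*m + 9.3564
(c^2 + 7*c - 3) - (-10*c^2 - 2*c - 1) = 11*c^2 + 9*c - 2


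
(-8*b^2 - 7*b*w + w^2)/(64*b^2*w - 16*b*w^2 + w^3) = (b + w)/(w*(-8*b + w))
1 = 1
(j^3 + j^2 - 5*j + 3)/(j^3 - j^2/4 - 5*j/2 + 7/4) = 4*(j + 3)/(4*j + 7)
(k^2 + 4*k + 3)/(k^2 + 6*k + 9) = (k + 1)/(k + 3)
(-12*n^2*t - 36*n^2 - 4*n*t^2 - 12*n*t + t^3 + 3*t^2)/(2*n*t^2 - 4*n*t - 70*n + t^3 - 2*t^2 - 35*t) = (-6*n*t - 18*n + t^2 + 3*t)/(t^2 - 2*t - 35)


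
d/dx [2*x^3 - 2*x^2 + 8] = 2*x*(3*x - 2)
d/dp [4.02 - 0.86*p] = -0.860000000000000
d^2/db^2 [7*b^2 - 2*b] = 14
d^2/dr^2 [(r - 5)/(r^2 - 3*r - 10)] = 2/(r^3 + 6*r^2 + 12*r + 8)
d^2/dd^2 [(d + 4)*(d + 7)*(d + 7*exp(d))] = 7*d^2*exp(d) + 105*d*exp(d) + 6*d + 364*exp(d) + 22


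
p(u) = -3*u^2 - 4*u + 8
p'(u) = -6*u - 4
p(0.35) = 6.23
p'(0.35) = -6.10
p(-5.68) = -66.07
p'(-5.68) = 30.08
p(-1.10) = 8.77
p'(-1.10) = 2.60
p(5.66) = -110.75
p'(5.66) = -37.96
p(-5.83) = -70.65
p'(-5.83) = 30.98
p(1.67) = -7.05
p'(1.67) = -14.02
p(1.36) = -2.99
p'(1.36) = -12.16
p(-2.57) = -1.53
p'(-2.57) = 11.42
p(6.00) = -124.00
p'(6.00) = -40.00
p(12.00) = -472.00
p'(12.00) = -76.00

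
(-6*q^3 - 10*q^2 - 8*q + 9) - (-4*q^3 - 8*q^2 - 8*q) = -2*q^3 - 2*q^2 + 9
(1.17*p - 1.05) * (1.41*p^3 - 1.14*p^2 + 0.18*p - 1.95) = 1.6497*p^4 - 2.8143*p^3 + 1.4076*p^2 - 2.4705*p + 2.0475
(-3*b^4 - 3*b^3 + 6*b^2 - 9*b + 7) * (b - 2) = -3*b^5 + 3*b^4 + 12*b^3 - 21*b^2 + 25*b - 14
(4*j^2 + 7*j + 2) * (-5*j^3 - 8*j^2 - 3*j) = -20*j^5 - 67*j^4 - 78*j^3 - 37*j^2 - 6*j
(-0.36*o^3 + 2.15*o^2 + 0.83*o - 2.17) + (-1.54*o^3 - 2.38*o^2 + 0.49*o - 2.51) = -1.9*o^3 - 0.23*o^2 + 1.32*o - 4.68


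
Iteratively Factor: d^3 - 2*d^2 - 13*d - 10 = (d + 1)*(d^2 - 3*d - 10) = (d + 1)*(d + 2)*(d - 5)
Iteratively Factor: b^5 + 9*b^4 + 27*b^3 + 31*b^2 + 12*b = (b + 4)*(b^4 + 5*b^3 + 7*b^2 + 3*b) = (b + 3)*(b + 4)*(b^3 + 2*b^2 + b) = b*(b + 3)*(b + 4)*(b^2 + 2*b + 1) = b*(b + 1)*(b + 3)*(b + 4)*(b + 1)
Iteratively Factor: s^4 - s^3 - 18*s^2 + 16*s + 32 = (s + 1)*(s^3 - 2*s^2 - 16*s + 32) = (s - 2)*(s + 1)*(s^2 - 16) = (s - 2)*(s + 1)*(s + 4)*(s - 4)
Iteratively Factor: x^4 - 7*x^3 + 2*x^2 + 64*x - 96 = (x - 4)*(x^3 - 3*x^2 - 10*x + 24) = (x - 4)*(x - 2)*(x^2 - x - 12) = (x - 4)*(x - 2)*(x + 3)*(x - 4)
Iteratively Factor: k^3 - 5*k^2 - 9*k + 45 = (k - 3)*(k^2 - 2*k - 15) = (k - 3)*(k + 3)*(k - 5)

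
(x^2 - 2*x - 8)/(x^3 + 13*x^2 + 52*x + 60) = (x - 4)/(x^2 + 11*x + 30)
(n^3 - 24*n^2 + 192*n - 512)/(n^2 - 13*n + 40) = (n^2 - 16*n + 64)/(n - 5)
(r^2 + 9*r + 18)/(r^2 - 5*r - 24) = (r + 6)/(r - 8)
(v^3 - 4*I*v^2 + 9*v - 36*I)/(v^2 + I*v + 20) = (v^2 + 9)/(v + 5*I)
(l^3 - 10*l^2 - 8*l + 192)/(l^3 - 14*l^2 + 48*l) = (l + 4)/l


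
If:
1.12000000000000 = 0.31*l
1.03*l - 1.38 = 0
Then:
No Solution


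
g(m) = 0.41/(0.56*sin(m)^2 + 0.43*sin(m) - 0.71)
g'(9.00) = 1.74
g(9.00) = -0.94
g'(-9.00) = -0.02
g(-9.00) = -0.52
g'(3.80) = -0.14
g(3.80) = -0.54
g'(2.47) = 7.11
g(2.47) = -1.82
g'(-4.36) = 6.00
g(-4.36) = 2.19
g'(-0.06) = -0.28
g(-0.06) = -0.56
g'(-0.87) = 0.22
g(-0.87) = -0.58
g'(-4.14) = 136.88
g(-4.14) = 8.69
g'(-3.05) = 0.24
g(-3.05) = -0.55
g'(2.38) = 16.61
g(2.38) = -2.80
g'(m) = 0.41*(-1.12*sin(m)*cos(m) - 0.43*cos(m))/(0.56*sin(m)^2 + 0.43*sin(m) - 0.71)^2 = -(0.4592*sin(m) + 0.1763)*cos(m)/(0.56*sin(m)^2 + 0.43*sin(m) - 0.71)^2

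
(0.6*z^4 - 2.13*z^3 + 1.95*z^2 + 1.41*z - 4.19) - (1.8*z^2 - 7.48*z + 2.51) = 0.6*z^4 - 2.13*z^3 + 0.15*z^2 + 8.89*z - 6.7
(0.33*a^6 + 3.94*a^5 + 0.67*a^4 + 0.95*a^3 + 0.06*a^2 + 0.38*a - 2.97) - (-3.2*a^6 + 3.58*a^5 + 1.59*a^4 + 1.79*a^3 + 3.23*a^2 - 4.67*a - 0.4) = 3.53*a^6 + 0.36*a^5 - 0.92*a^4 - 0.84*a^3 - 3.17*a^2 + 5.05*a - 2.57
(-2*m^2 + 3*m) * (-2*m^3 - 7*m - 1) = 4*m^5 - 6*m^4 + 14*m^3 - 19*m^2 - 3*m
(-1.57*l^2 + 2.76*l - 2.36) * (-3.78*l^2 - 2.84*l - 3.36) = 5.9346*l^4 - 5.974*l^3 + 6.3576*l^2 - 2.5712*l + 7.9296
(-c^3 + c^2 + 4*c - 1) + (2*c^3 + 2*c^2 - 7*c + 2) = c^3 + 3*c^2 - 3*c + 1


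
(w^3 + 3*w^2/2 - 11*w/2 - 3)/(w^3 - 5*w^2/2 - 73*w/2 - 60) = (2*w^2 - 3*w - 2)/(2*w^2 - 11*w - 40)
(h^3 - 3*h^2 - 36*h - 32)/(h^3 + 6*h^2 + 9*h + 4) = (h - 8)/(h + 1)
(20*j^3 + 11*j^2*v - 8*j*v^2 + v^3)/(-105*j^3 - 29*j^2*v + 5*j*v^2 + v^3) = (-4*j^2 - 3*j*v + v^2)/(21*j^2 + 10*j*v + v^2)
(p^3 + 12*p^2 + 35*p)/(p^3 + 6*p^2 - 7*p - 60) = p*(p + 7)/(p^2 + p - 12)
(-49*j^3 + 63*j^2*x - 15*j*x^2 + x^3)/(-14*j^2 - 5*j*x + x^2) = (7*j^2 - 8*j*x + x^2)/(2*j + x)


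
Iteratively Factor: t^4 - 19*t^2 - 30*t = (t + 3)*(t^3 - 3*t^2 - 10*t) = (t + 2)*(t + 3)*(t^2 - 5*t) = t*(t + 2)*(t + 3)*(t - 5)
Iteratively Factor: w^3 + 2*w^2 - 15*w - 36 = (w + 3)*(w^2 - w - 12) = (w - 4)*(w + 3)*(w + 3)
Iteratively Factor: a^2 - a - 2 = (a - 2)*(a + 1)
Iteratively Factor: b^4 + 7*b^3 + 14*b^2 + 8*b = (b)*(b^3 + 7*b^2 + 14*b + 8) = b*(b + 1)*(b^2 + 6*b + 8) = b*(b + 1)*(b + 4)*(b + 2)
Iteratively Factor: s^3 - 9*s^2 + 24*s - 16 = (s - 1)*(s^2 - 8*s + 16) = (s - 4)*(s - 1)*(s - 4)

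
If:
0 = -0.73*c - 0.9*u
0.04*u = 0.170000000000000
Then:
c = -5.24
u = 4.25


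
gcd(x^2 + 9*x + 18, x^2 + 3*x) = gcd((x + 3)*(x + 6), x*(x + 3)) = x + 3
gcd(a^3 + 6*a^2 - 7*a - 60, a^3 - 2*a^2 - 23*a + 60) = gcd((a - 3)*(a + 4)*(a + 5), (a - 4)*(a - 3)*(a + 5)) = a^2 + 2*a - 15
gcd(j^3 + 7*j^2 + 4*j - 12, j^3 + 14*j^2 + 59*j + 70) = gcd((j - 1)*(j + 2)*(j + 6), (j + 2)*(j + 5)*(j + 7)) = j + 2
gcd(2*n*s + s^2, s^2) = s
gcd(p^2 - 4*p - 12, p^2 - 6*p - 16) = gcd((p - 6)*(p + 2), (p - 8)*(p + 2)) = p + 2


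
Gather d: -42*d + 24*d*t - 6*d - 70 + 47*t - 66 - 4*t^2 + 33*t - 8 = d*(24*t - 48) - 4*t^2 + 80*t - 144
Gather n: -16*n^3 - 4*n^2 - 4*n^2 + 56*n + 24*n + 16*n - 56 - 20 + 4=-16*n^3 - 8*n^2 + 96*n - 72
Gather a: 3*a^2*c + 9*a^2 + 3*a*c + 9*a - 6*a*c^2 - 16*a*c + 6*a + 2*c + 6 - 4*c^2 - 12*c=a^2*(3*c + 9) + a*(-6*c^2 - 13*c + 15) - 4*c^2 - 10*c + 6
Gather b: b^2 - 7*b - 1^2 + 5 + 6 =b^2 - 7*b + 10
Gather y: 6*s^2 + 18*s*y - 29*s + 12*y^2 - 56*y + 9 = 6*s^2 - 29*s + 12*y^2 + y*(18*s - 56) + 9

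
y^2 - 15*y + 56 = (y - 8)*(y - 7)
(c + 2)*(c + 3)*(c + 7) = c^3 + 12*c^2 + 41*c + 42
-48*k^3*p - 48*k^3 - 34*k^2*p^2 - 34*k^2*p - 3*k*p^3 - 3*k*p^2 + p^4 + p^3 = (-8*k + p)*(2*k + p)*(3*k + p)*(p + 1)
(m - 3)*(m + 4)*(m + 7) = m^3 + 8*m^2 - 5*m - 84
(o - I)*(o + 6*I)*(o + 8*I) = o^3 + 13*I*o^2 - 34*o + 48*I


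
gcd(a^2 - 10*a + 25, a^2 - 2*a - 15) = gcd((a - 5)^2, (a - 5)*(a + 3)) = a - 5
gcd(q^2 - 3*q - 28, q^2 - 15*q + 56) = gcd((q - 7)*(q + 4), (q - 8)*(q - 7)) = q - 7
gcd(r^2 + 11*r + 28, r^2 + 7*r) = r + 7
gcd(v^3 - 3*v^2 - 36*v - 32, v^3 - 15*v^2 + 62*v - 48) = v - 8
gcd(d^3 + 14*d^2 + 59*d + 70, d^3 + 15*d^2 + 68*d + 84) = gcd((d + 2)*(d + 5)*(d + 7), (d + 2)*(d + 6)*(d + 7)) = d^2 + 9*d + 14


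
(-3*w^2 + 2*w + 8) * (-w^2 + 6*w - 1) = 3*w^4 - 20*w^3 + 7*w^2 + 46*w - 8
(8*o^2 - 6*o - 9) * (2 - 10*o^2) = -80*o^4 + 60*o^3 + 106*o^2 - 12*o - 18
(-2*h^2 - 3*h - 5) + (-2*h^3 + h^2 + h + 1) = -2*h^3 - h^2 - 2*h - 4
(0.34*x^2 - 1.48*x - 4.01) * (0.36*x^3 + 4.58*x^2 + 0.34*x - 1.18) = 0.1224*x^5 + 1.0244*x^4 - 8.1064*x^3 - 19.2702*x^2 + 0.383*x + 4.7318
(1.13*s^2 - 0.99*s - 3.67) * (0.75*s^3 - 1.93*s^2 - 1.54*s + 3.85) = 0.8475*s^5 - 2.9234*s^4 - 2.582*s^3 + 12.9582*s^2 + 1.8403*s - 14.1295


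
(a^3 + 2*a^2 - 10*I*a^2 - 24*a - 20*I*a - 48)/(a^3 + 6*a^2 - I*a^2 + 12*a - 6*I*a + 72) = (a^2 + a*(2 - 6*I) - 12*I)/(a^2 + a*(6 + 3*I) + 18*I)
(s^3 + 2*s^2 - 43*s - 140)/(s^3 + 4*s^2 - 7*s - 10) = (s^2 - 3*s - 28)/(s^2 - s - 2)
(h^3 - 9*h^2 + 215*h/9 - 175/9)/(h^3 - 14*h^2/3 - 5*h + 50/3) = (h - 7/3)/(h + 2)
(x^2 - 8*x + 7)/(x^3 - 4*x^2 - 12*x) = (-x^2 + 8*x - 7)/(x*(-x^2 + 4*x + 12))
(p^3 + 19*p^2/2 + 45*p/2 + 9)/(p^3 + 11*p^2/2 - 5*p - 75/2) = (2*p^2 + 13*p + 6)/(2*p^2 + 5*p - 25)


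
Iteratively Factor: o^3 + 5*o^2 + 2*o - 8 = (o + 4)*(o^2 + o - 2) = (o + 2)*(o + 4)*(o - 1)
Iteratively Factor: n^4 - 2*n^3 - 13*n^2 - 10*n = (n - 5)*(n^3 + 3*n^2 + 2*n) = n*(n - 5)*(n^2 + 3*n + 2) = n*(n - 5)*(n + 1)*(n + 2)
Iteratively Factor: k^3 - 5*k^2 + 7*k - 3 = (k - 3)*(k^2 - 2*k + 1) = (k - 3)*(k - 1)*(k - 1)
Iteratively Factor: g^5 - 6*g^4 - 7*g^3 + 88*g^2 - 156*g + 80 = (g - 2)*(g^4 - 4*g^3 - 15*g^2 + 58*g - 40) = (g - 5)*(g - 2)*(g^3 + g^2 - 10*g + 8) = (g - 5)*(g - 2)^2*(g^2 + 3*g - 4) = (g - 5)*(g - 2)^2*(g - 1)*(g + 4)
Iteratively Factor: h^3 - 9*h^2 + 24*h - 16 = (h - 1)*(h^2 - 8*h + 16) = (h - 4)*(h - 1)*(h - 4)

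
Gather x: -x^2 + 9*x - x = -x^2 + 8*x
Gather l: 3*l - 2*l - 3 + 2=l - 1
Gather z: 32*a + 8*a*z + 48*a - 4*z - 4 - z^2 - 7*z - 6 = 80*a - z^2 + z*(8*a - 11) - 10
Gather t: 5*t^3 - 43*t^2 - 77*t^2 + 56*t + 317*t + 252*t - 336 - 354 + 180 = 5*t^3 - 120*t^2 + 625*t - 510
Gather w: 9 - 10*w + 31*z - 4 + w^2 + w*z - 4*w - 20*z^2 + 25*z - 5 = w^2 + w*(z - 14) - 20*z^2 + 56*z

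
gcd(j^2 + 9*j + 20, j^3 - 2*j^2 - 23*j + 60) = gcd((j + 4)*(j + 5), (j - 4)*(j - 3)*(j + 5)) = j + 5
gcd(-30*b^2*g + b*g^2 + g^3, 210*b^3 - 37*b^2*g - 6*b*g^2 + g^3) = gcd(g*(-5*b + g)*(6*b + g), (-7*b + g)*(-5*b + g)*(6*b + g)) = 30*b^2 - b*g - g^2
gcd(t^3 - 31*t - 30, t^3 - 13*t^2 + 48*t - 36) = t - 6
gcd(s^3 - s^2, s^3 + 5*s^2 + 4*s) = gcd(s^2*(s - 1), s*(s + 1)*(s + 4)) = s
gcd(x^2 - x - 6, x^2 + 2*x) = x + 2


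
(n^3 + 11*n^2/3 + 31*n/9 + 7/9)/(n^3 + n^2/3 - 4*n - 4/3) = (3*n^2 + 10*n + 7)/(3*(n^2 - 4))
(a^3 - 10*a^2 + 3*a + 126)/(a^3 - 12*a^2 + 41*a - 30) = (a^2 - 4*a - 21)/(a^2 - 6*a + 5)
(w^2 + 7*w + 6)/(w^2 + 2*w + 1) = (w + 6)/(w + 1)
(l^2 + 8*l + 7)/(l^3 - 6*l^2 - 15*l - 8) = (l + 7)/(l^2 - 7*l - 8)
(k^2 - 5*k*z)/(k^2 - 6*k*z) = (k - 5*z)/(k - 6*z)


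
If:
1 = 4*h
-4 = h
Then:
No Solution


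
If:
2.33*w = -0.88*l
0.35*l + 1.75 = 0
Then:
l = -5.00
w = 1.89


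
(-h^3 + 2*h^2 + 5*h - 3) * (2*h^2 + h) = -2*h^5 + 3*h^4 + 12*h^3 - h^2 - 3*h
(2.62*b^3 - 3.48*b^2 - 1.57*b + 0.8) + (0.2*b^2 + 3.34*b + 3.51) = 2.62*b^3 - 3.28*b^2 + 1.77*b + 4.31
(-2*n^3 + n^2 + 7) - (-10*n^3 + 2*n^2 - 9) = 8*n^3 - n^2 + 16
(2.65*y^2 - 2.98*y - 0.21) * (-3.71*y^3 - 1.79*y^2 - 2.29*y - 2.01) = -9.8315*y^5 + 6.3123*y^4 + 0.0447999999999995*y^3 + 1.8736*y^2 + 6.4707*y + 0.4221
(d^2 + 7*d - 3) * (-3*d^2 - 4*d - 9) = -3*d^4 - 25*d^3 - 28*d^2 - 51*d + 27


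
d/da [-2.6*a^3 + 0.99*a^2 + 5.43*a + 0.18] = -7.8*a^2 + 1.98*a + 5.43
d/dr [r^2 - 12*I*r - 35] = 2*r - 12*I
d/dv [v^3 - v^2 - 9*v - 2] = 3*v^2 - 2*v - 9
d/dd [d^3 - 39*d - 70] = 3*d^2 - 39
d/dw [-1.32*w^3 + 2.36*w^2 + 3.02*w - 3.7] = -3.96*w^2 + 4.72*w + 3.02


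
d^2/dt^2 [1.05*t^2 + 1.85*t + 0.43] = 2.10000000000000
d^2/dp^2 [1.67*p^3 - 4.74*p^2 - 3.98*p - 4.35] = 10.02*p - 9.48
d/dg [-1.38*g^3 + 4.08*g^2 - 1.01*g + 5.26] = -4.14*g^2 + 8.16*g - 1.01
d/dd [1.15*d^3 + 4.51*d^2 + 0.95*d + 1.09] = 3.45*d^2 + 9.02*d + 0.95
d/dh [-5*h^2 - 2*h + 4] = -10*h - 2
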